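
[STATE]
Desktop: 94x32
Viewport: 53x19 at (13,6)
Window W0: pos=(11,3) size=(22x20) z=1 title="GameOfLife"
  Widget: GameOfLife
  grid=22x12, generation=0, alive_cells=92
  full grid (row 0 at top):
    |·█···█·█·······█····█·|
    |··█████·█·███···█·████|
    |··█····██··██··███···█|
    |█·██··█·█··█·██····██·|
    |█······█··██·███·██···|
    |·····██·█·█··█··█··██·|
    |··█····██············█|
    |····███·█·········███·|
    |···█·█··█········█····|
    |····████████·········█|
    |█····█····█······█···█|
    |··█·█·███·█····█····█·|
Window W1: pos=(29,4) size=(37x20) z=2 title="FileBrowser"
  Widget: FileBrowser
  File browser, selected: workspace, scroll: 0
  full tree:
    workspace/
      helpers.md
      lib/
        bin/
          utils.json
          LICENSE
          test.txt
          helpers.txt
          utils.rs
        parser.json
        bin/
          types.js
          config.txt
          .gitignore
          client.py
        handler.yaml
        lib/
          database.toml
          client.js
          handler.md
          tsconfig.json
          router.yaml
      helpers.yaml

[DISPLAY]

en: 0           ┠───────────────────────────────────┨
···█·█·······█··┃> [-] workspace/                   ┃
█████·█·███···█·┃    helpers.md                     ┃
█····██··██··███┃    [+] lib/                       ┃
██··█·█··█·██···┃    helpers.yaml                   ┃
·····█··██·███·█┃                                   ┃
···██·█·█··█··█·┃                                   ┃
█····██·········┃                                   ┃
··███·█·········┃                                   ┃
·█·█··█········█┃                                   ┃
··████████······┃                                   ┃
···█····█······█┃                                   ┃
█·█·███·█····█··┃                                   ┃
                ┃                                   ┃
                ┃                                   ┃
                ┃                                   ┃
━━━━━━━━━━━━━━━━┃                                   ┃
                ┗━━━━━━━━━━━━━━━━━━━━━━━━━━━━━━━━━━━┛
                                                     


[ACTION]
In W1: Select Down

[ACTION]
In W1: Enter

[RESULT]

en: 0           ┠───────────────────────────────────┨
···█·█·······█··┃  [-] workspace/                   ┃
█████·█·███···█·┃  > helpers.md                     ┃
█····██··██··███┃    [+] lib/                       ┃
██··█·█··█·██···┃    helpers.yaml                   ┃
·····█··██·███·█┃                                   ┃
···██·█·█··█··█·┃                                   ┃
█····██·········┃                                   ┃
··███·█·········┃                                   ┃
·█·█··█········█┃                                   ┃
··████████······┃                                   ┃
···█····█······█┃                                   ┃
█·█·███·█····█··┃                                   ┃
                ┃                                   ┃
                ┃                                   ┃
                ┃                                   ┃
━━━━━━━━━━━━━━━━┃                                   ┃
                ┗━━━━━━━━━━━━━━━━━━━━━━━━━━━━━━━━━━━┛
                                                     


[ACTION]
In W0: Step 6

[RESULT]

en: 6           ┠───────────────────────────────────┨
··█··········██·┃  [-] workspace/                   ┃
···█········█··█┃  > helpers.md                     ┃
·█·███······█·█·┃    [+] lib/                       ┃
█···█·█·███·····┃    helpers.yaml                   ┃
█·········██████┃                                   ┃
█···█········██·┃                                   ┃
·······█··█·██··┃                                   ┃
█·██·█····█·████┃                                   ┃
·██···█····█····┃                                   ┃
···███··········┃                                   ┃
················┃                                   ┃
················┃                                   ┃
                ┃                                   ┃
                ┃                                   ┃
                ┃                                   ┃
━━━━━━━━━━━━━━━━┃                                   ┃
                ┗━━━━━━━━━━━━━━━━━━━━━━━━━━━━━━━━━━━┛
                                                     


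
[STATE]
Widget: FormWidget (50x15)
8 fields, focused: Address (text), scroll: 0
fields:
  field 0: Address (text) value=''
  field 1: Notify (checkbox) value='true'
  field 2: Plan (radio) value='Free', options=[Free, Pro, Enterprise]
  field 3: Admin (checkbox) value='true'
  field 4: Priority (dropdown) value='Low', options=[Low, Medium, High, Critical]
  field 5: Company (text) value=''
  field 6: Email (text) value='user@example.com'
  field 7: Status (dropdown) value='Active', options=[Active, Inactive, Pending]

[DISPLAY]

> Address:    [                                  ]
  Notify:     [x]                                 
  Plan:       (●) Free  ( ) Pro  ( ) Enterprise   
  Admin:      [x]                                 
  Priority:   [Low                              ▼]
  Company:    [                                  ]
  Email:      [user@example.com                  ]
  Status:     [Active                           ▼]
                                                  
                                                  
                                                  
                                                  
                                                  
                                                  
                                                  


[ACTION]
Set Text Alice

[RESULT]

> Address:    [Alice                             ]
  Notify:     [x]                                 
  Plan:       (●) Free  ( ) Pro  ( ) Enterprise   
  Admin:      [x]                                 
  Priority:   [Low                              ▼]
  Company:    [                                  ]
  Email:      [user@example.com                  ]
  Status:     [Active                           ▼]
                                                  
                                                  
                                                  
                                                  
                                                  
                                                  
                                                  


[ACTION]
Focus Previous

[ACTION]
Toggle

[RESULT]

  Address:    [Alice                             ]
  Notify:     [x]                                 
  Plan:       (●) Free  ( ) Pro  ( ) Enterprise   
  Admin:      [x]                                 
  Priority:   [Low                              ▼]
  Company:    [                                  ]
  Email:      [user@example.com                  ]
> Status:     [Active                           ▼]
                                                  
                                                  
                                                  
                                                  
                                                  
                                                  
                                                  


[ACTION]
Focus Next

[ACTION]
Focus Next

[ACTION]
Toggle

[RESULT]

  Address:    [Alice                             ]
> Notify:     [ ]                                 
  Plan:       (●) Free  ( ) Pro  ( ) Enterprise   
  Admin:      [x]                                 
  Priority:   [Low                              ▼]
  Company:    [                                  ]
  Email:      [user@example.com                  ]
  Status:     [Active                           ▼]
                                                  
                                                  
                                                  
                                                  
                                                  
                                                  
                                                  


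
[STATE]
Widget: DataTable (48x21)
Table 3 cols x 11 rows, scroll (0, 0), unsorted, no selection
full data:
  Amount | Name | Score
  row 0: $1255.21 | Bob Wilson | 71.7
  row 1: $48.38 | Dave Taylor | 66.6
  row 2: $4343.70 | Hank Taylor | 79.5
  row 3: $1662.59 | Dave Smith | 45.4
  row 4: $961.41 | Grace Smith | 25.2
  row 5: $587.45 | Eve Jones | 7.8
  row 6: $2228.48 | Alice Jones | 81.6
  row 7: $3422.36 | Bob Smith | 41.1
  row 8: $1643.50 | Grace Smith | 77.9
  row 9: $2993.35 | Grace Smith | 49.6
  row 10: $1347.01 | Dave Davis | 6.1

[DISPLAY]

Amount  │Name       │Score                      
────────┼───────────┼─────                      
$1255.21│Bob Wilson │71.7                       
$48.38  │Dave Taylor│66.6                       
$4343.70│Hank Taylor│79.5                       
$1662.59│Dave Smith │45.4                       
$961.41 │Grace Smith│25.2                       
$587.45 │Eve Jones  │7.8                        
$2228.48│Alice Jones│81.6                       
$3422.36│Bob Smith  │41.1                       
$1643.50│Grace Smith│77.9                       
$2993.35│Grace Smith│49.6                       
$1347.01│Dave Davis │6.1                        
                                                
                                                
                                                
                                                
                                                
                                                
                                                
                                                


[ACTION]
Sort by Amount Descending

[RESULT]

Amount ▼│Name       │Score                      
────────┼───────────┼─────                      
$4343.70│Hank Taylor│79.5                       
$3422.36│Bob Smith  │41.1                       
$2993.35│Grace Smith│49.6                       
$2228.48│Alice Jones│81.6                       
$1662.59│Dave Smith │45.4                       
$1643.50│Grace Smith│77.9                       
$1347.01│Dave Davis │6.1                        
$1255.21│Bob Wilson │71.7                       
$961.41 │Grace Smith│25.2                       
$587.45 │Eve Jones  │7.8                        
$48.38  │Dave Taylor│66.6                       
                                                
                                                
                                                
                                                
                                                
                                                
                                                
                                                


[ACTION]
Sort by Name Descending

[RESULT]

Amount  │Name      ▼│Score                      
────────┼───────────┼─────                      
$4343.70│Hank Taylor│79.5                       
$2993.35│Grace Smith│49.6                       
$1643.50│Grace Smith│77.9                       
$961.41 │Grace Smith│25.2                       
$587.45 │Eve Jones  │7.8                        
$48.38  │Dave Taylor│66.6                       
$1662.59│Dave Smith │45.4                       
$1347.01│Dave Davis │6.1                        
$1255.21│Bob Wilson │71.7                       
$3422.36│Bob Smith  │41.1                       
$2228.48│Alice Jones│81.6                       
                                                
                                                
                                                
                                                
                                                
                                                
                                                
                                                


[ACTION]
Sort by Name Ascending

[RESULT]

Amount  │Name      ▲│Score                      
────────┼───────────┼─────                      
$2228.48│Alice Jones│81.6                       
$3422.36│Bob Smith  │41.1                       
$1255.21│Bob Wilson │71.7                       
$1347.01│Dave Davis │6.1                        
$1662.59│Dave Smith │45.4                       
$48.38  │Dave Taylor│66.6                       
$587.45 │Eve Jones  │7.8                        
$2993.35│Grace Smith│49.6                       
$1643.50│Grace Smith│77.9                       
$961.41 │Grace Smith│25.2                       
$4343.70│Hank Taylor│79.5                       
                                                
                                                
                                                
                                                
                                                
                                                
                                                
                                                


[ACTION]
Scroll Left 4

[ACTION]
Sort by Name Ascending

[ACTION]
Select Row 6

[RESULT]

Amount  │Name      ▲│Score                      
────────┼───────────┼─────                      
$2228.48│Alice Jones│81.6                       
$3422.36│Bob Smith  │41.1                       
$1255.21│Bob Wilson │71.7                       
$1347.01│Dave Davis │6.1                        
$1662.59│Dave Smith │45.4                       
$48.38  │Dave Taylor│66.6                       
>587.45 │Eve Jones  │7.8                        
$2993.35│Grace Smith│49.6                       
$1643.50│Grace Smith│77.9                       
$961.41 │Grace Smith│25.2                       
$4343.70│Hank Taylor│79.5                       
                                                
                                                
                                                
                                                
                                                
                                                
                                                
                                                


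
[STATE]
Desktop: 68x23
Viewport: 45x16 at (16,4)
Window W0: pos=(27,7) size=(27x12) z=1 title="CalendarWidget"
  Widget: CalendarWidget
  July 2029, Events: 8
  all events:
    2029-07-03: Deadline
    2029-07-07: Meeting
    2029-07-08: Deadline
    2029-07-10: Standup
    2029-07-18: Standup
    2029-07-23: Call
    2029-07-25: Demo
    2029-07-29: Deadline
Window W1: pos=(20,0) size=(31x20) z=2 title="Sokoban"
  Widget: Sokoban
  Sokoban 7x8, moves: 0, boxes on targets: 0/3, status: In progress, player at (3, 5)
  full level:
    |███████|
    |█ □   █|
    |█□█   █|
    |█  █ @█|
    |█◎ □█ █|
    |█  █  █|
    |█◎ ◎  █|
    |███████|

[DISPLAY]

    ┃█ □   █                      ┃          
    ┃█□█   █                      ┃          
    ┃█  █ @█                      ┃          
    ┃█◎ □█ █                      ┃━━┓       
    ┃█  █  █                      ┃  ┃       
    ┃█◎ ◎  █                      ┃──┨       
    ┃███████                      ┃  ┃       
    ┃Moves: 0  0/3                ┃  ┃       
    ┃                             ┃  ┃       
    ┃                             ┃  ┃       
    ┃                             ┃  ┃       
    ┃                             ┃  ┃       
    ┃                             ┃  ┃       
    ┃                             ┃  ┃       
    ┃                             ┃━━┛       
    ┗━━━━━━━━━━━━━━━━━━━━━━━━━━━━━┛          


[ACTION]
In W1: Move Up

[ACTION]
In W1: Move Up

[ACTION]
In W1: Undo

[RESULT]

    ┃█ □   █                      ┃          
    ┃█□█  @█                      ┃          
    ┃█  █  █                      ┃          
    ┃█◎ □█ █                      ┃━━┓       
    ┃█  █  █                      ┃  ┃       
    ┃█◎ ◎  █                      ┃──┨       
    ┃███████                      ┃  ┃       
    ┃Moves: 1  0/3                ┃  ┃       
    ┃                             ┃  ┃       
    ┃                             ┃  ┃       
    ┃                             ┃  ┃       
    ┃                             ┃  ┃       
    ┃                             ┃  ┃       
    ┃                             ┃  ┃       
    ┃                             ┃━━┛       
    ┗━━━━━━━━━━━━━━━━━━━━━━━━━━━━━┛          


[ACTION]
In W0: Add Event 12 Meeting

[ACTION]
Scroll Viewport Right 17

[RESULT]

□   █                      ┃                 
█  @█                      ┃                 
 █  █                      ┃                 
 □█ █                      ┃━━┓              
 █  █                      ┃  ┃              
 ◎  █                      ┃──┨              
█████                      ┃  ┃              
ves: 1  0/3                ┃  ┃              
                           ┃  ┃              
                           ┃  ┃              
                           ┃  ┃              
                           ┃  ┃              
                           ┃  ┃              
                           ┃  ┃              
                           ┃━━┛              
━━━━━━━━━━━━━━━━━━━━━━━━━━━┛                 


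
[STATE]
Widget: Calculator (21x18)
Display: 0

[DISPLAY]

                    0
┌───┬───┬───┬───┐    
│ 7 │ 8 │ 9 │ ÷ │    
├───┼───┼───┼───┤    
│ 4 │ 5 │ 6 │ × │    
├───┼───┼───┼───┤    
│ 1 │ 2 │ 3 │ - │    
├───┼───┼───┼───┤    
│ 0 │ . │ = │ + │    
├───┼───┼───┼───┤    
│ C │ MC│ MR│ M+│    
└───┴───┴───┴───┘    
                     
                     
                     
                     
                     
                     


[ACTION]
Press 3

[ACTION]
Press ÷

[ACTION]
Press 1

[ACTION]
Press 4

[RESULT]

                   14
┌───┬───┬───┬───┐    
│ 7 │ 8 │ 9 │ ÷ │    
├───┼───┼───┼───┤    
│ 4 │ 5 │ 6 │ × │    
├───┼───┼───┼───┤    
│ 1 │ 2 │ 3 │ - │    
├───┼───┼───┼───┤    
│ 0 │ . │ = │ + │    
├───┼───┼───┼───┤    
│ C │ MC│ MR│ M+│    
└───┴───┴───┴───┘    
                     
                     
                     
                     
                     
                     


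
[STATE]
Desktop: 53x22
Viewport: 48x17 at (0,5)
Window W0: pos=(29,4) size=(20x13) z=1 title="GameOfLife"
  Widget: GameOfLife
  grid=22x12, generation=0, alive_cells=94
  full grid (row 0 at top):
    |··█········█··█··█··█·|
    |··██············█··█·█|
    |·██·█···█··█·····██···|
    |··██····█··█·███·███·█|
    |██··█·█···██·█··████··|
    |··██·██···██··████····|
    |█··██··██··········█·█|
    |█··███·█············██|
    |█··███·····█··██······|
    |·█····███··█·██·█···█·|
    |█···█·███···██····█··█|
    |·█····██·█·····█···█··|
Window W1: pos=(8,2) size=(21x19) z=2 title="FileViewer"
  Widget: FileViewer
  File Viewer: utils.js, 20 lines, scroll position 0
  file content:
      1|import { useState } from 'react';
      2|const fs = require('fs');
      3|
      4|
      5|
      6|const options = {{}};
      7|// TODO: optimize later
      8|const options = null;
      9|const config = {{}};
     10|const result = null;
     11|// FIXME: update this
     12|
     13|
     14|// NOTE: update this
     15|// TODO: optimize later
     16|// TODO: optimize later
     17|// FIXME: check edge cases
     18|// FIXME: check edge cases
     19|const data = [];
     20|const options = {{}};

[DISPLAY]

        ┃import { useState ▲┃┃ GameOfLife       
        ┃const fs = require█┃┠──────────────────
        ┃                  ░┃┃Gen: 0            
        ┃                  ░┃┃█·█···█··█·····██·
        ┃                  ░┃┃██····█··█·███·███
        ┃const options = {{░┃┃··█·█···██·█··████
        ┃// TODO: optimize ░┃┃██·██···██··████··
        ┃const options = nu░┃┃·██··██··········█
        ┃const config = {{}░┃┃·███·█············
        ┃const result = nul░┃┃·███·····█··██····
        ┃// FIXME: update t░┃┃····███··█·██·█···
        ┃                  ░┃┗━━━━━━━━━━━━━━━━━━
        ┃                  ░┃                   
        ┃// NOTE: update th░┃                   
        ┃// TODO: optimize ▼┃                   
        ┗━━━━━━━━━━━━━━━━━━━┛                   
                                                


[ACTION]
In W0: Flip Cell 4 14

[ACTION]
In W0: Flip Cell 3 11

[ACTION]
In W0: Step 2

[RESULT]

        ┃import { useState ▲┃┃ GameOfLife       
        ┃const fs = require█┃┠──────────────────
        ┃                  ░┃┃Gen: 2            
        ┃                  ░┃┃··██····█···███··█
        ┃                  ░┃┃·██··█·█·██··█···█
        ┃const options = {{░┃┃·██··█············
        ┃// TODO: optimize ░┃┃█··██·····████···█
        ┃const options = nu░┃┃····█···██████···█
        ┃const config = {{}░┃┃·█·····█···█··█···
        ┃const result = nul░┃┃·█····██··███·····
        ┃// FIXME: update t░┃┃·█····██·█···█···█
        ┃                  ░┃┗━━━━━━━━━━━━━━━━━━
        ┃                  ░┃                   
        ┃// NOTE: update th░┃                   
        ┃// TODO: optimize ▼┃                   
        ┗━━━━━━━━━━━━━━━━━━━┛                   
                                                


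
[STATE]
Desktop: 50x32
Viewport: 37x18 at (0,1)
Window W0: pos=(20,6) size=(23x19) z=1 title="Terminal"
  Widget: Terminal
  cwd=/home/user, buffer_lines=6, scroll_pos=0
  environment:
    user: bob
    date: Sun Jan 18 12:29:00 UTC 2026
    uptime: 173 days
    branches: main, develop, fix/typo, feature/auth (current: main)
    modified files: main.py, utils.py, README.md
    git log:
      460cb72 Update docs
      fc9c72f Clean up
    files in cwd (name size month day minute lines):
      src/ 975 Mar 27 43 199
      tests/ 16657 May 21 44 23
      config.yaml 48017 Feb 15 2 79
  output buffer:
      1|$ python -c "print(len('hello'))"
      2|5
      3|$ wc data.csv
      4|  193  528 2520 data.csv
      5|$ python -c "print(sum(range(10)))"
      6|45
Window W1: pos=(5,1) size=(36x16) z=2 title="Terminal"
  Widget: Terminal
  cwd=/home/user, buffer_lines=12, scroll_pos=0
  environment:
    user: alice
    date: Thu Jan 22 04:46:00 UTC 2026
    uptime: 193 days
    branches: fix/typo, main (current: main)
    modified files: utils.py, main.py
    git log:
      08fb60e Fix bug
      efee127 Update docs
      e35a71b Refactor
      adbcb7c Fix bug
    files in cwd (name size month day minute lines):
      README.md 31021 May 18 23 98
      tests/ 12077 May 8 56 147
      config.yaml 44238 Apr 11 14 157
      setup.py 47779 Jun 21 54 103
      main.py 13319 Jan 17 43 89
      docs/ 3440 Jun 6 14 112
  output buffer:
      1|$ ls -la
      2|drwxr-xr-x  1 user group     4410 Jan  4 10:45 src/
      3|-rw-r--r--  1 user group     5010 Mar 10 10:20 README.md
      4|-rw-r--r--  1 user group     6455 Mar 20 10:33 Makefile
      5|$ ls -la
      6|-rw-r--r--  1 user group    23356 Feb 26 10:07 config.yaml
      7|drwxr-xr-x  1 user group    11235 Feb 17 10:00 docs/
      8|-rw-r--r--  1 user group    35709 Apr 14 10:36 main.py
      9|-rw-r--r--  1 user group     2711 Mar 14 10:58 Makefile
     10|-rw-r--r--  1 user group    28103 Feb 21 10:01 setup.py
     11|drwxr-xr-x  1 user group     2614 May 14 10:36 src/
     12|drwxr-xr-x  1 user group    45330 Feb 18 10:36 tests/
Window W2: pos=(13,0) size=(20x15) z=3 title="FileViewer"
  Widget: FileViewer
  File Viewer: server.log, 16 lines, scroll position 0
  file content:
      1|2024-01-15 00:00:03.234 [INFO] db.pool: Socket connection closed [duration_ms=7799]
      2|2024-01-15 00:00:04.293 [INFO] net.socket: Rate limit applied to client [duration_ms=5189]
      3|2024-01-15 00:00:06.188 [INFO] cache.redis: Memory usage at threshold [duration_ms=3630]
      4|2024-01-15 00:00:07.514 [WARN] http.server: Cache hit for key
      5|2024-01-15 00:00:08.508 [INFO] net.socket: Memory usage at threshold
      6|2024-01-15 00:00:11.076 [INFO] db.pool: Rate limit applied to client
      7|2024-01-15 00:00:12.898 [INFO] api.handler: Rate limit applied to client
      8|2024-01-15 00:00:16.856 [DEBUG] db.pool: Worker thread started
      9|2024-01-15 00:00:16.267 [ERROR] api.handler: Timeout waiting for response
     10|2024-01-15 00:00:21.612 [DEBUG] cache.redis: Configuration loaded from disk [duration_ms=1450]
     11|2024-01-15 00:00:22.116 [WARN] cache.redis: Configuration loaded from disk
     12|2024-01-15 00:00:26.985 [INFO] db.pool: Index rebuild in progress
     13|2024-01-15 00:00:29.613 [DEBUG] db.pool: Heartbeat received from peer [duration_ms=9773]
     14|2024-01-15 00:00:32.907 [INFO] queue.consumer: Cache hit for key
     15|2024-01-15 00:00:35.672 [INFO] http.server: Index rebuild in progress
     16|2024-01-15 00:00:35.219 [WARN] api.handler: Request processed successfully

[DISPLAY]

     ┏━━━━━━━┃ FileViewer       ┃━━━━
     ┃ Termin┠──────────────────┨    
     ┠───────┃2024-01-15 00:00:▲┃────
     ┃$ ls -l┃2024-01-15 00:00:█┃    
     ┃drwxr-x┃2024-01-15 00:00:░┃  44
     ┃-rw-r--┃2024-01-15 00:00:░┃  50
     ┃-rw-r--┃2024-01-15 00:00:░┃  64
     ┃$ ls -l┃2024-01-15 00:00:░┃    
     ┃-rw-r--┃2024-01-15 00:00:░┃ 233
     ┃drwxr-x┃2024-01-15 00:00:░┃ 112
     ┃-rw-r--┃2024-01-15 00:00:░┃ 357
     ┃-rw-r--┃2024-01-15 00:00:░┃  27
     ┃-rw-r--┃2024-01-15 00:00:▼┃ 281
     ┃drwxr-x┗━━━━━━━━━━━━━━━━━━┛  26
     ┃drwxr-xr-x  1 user group    453
     ┗━━━━━━━━━━━━━━━━━━━━━━━━━━━━━━━
                    ┃                
                    ┃                


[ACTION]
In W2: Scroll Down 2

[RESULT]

     ┏━━━━━━━┃ FileViewer       ┃━━━━
     ┃ Termin┠──────────────────┨    
     ┠───────┃2024-01-15 00:00:▲┃────
     ┃$ ls -l┃2024-01-15 00:00:░┃    
     ┃drwxr-x┃2024-01-15 00:00:░┃  44
     ┃-rw-r--┃2024-01-15 00:00:░┃  50
     ┃-rw-r--┃2024-01-15 00:00:█┃  64
     ┃$ ls -l┃2024-01-15 00:00:░┃    
     ┃-rw-r--┃2024-01-15 00:00:░┃ 233
     ┃drwxr-x┃2024-01-15 00:00:░┃ 112
     ┃-rw-r--┃2024-01-15 00:00:░┃ 357
     ┃-rw-r--┃2024-01-15 00:00:░┃  27
     ┃-rw-r--┃2024-01-15 00:00:▼┃ 281
     ┃drwxr-x┗━━━━━━━━━━━━━━━━━━┛  26
     ┃drwxr-xr-x  1 user group    453
     ┗━━━━━━━━━━━━━━━━━━━━━━━━━━━━━━━
                    ┃                
                    ┃                


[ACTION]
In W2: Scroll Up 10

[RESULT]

     ┏━━━━━━━┃ FileViewer       ┃━━━━
     ┃ Termin┠──────────────────┨    
     ┠───────┃2024-01-15 00:00:▲┃────
     ┃$ ls -l┃2024-01-15 00:00:█┃    
     ┃drwxr-x┃2024-01-15 00:00:░┃  44
     ┃-rw-r--┃2024-01-15 00:00:░┃  50
     ┃-rw-r--┃2024-01-15 00:00:░┃  64
     ┃$ ls -l┃2024-01-15 00:00:░┃    
     ┃-rw-r--┃2024-01-15 00:00:░┃ 233
     ┃drwxr-x┃2024-01-15 00:00:░┃ 112
     ┃-rw-r--┃2024-01-15 00:00:░┃ 357
     ┃-rw-r--┃2024-01-15 00:00:░┃  27
     ┃-rw-r--┃2024-01-15 00:00:▼┃ 281
     ┃drwxr-x┗━━━━━━━━━━━━━━━━━━┛  26
     ┃drwxr-xr-x  1 user group    453
     ┗━━━━━━━━━━━━━━━━━━━━━━━━━━━━━━━
                    ┃                
                    ┃                


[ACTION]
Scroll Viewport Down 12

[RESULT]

     ┃-rw-r--┃2024-01-15 00:00:▼┃ 281
     ┃drwxr-x┗━━━━━━━━━━━━━━━━━━┛  26
     ┃drwxr-xr-x  1 user group    453
     ┗━━━━━━━━━━━━━━━━━━━━━━━━━━━━━━━
                    ┃                
                    ┃                
                    ┃                
                    ┃                
                    ┃                
                    ┃                
                    ┃                
                    ┗━━━━━━━━━━━━━━━━
                                     
                                     
                                     
                                     
                                     
                                     


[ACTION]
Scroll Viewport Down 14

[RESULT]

     ┃drwxr-x┗━━━━━━━━━━━━━━━━━━┛  26
     ┃drwxr-xr-x  1 user group    453
     ┗━━━━━━━━━━━━━━━━━━━━━━━━━━━━━━━
                    ┃                
                    ┃                
                    ┃                
                    ┃                
                    ┃                
                    ┃                
                    ┃                
                    ┗━━━━━━━━━━━━━━━━
                                     
                                     
                                     
                                     
                                     
                                     
                                     


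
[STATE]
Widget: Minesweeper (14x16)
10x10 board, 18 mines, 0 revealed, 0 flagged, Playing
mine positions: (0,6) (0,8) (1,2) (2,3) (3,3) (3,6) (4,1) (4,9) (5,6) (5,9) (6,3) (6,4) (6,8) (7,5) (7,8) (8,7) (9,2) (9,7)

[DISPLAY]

■■■■■■■■■■    
■■■■■■■■■■    
■■■■■■■■■■    
■■■■■■■■■■    
■■■■■■■■■■    
■■■■■■■■■■    
■■■■■■■■■■    
■■■■■■■■■■    
■■■■■■■■■■    
■■■■■■■■■■    
              
              
              
              
              
              


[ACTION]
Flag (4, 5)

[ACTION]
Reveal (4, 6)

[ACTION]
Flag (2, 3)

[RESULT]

■■■■■■■■■■    
■■■■■■■■■■    
■■■⚑■■■■■■    
■■■■■■■■■■    
■■■■■⚑2■■■    
■■■■■■■■■■    
■■■■■■■■■■    
■■■■■■■■■■    
■■■■■■■■■■    
■■■■■■■■■■    
              
              
              
              
              
              


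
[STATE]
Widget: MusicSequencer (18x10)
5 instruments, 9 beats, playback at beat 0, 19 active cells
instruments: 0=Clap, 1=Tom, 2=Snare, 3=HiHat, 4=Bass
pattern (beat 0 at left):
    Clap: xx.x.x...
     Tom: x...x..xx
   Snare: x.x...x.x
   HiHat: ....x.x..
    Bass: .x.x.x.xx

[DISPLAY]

      ▼12345678   
  Clap██·█·█···   
   Tom█···█··██   
 Snare█·█···█·█   
 HiHat····█·█··   
  Bass·█·█·█·██   
                  
                  
                  
                  


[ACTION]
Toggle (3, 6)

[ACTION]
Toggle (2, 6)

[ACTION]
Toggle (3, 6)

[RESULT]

      ▼12345678   
  Clap██·█·█···   
   Tom█···█··██   
 Snare█·█·····█   
 HiHat····█·█··   
  Bass·█·█·█·██   
                  
                  
                  
                  


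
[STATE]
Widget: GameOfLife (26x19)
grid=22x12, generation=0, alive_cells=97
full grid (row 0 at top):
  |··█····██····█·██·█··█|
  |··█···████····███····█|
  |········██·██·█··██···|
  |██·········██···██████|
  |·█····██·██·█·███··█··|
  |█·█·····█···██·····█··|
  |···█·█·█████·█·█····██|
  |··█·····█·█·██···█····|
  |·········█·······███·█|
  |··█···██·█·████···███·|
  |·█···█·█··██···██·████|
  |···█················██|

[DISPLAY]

Gen: 0                    
··█····██····█·██·█··█    
··█···████····███····█    
········██·██·█··██···    
██·········██···██████    
·█····██·██·█·███··█··    
█·█·····█···██·····█··    
···█·█·█████·█·█····██    
··█·····█·█·██···█····    
·········█·······███·█    
··█···██·█·████···███·    
·█···█·█··██···██·████    
···█················██    
                          
                          
                          
                          
                          
                          


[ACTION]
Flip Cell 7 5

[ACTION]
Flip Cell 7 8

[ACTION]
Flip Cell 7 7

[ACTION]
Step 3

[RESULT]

Gen: 3                    
······················    
·········██·██········    
█·█······█············    
··█····█·█·███·█······    
█·█···██·██···········    
·█·····█·█····█···██··    
···█·███·····█······█·    
···█·███····██······█·    
·····█·██·███·██······    
······█·····█·····█···    
······████·█··········    
·······████···········    
                          
                          
                          
                          
                          
                          


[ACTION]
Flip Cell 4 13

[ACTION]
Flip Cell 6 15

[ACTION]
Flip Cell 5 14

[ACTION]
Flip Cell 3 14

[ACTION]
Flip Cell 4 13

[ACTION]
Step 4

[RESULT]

Gen: 7                    
··········██··········    
··█······█···█········    
·█·█·····█···█········    
·█·██·██···█·█········    
·█···█·······██·······    
··█·█·█████··██·······    
······█·███··███······    
··██·█·········█······    
···█········████······    
···········█··█·······    
···········███········    
············█·········    
                          
                          
                          
                          
                          
                          


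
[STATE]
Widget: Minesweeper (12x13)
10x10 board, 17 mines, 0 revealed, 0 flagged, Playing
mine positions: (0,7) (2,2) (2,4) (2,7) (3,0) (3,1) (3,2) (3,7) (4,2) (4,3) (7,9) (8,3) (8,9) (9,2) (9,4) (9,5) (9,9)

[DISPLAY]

■■■■■■■■■■  
■■■■■■■■■■  
■■■■■■■■■■  
■■■■■■■■■■  
■■■■■■■■■■  
■■■■■■■■■■  
■■■■■■■■■■  
■■■■■■■■■■  
■■■■■■■■■■  
■■■■■■■■■■  
            
            
            


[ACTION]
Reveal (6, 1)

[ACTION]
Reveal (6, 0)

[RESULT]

■■■■■■■■1   
■■■■■■■■2   
■■■■■■■■2   
■■■■212■2   
24■■1 111   
 1221       
        11  
  111   2■  
 12■321 3■  
 1■■■■1 2■  
            
            
            


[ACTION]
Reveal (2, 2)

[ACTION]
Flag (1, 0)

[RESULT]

■■■■■■■✹1   
■■■■■■■■2   
■■✹■✹■■✹2   
✹✹✹■212✹2   
24✹✹1 111   
 1221       
        11  
  111   2✹  
 12✹321 3✹  
 1✹■✹✹1 2✹  
            
            
            
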